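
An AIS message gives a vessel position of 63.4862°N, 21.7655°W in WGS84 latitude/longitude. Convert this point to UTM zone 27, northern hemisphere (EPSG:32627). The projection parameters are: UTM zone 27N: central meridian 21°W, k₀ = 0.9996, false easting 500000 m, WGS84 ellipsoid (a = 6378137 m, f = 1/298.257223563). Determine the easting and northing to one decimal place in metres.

E 461872.4 m, N 7039990.0 m

Zone 27 central meridian λ₀ = 6×27 − 183 = -21°; Δλ = -0.7655°.
Transverse Mercator on WGS84 with k₀ = 0.9996 gives E = 461872.427 m, N = 7039989.984 m.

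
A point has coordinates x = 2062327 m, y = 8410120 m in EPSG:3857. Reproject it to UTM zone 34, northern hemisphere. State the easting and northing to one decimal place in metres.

Web Mercator inverse (R = 6378137 m) → φ = 60.04659918°, λ = 18.52619865°.
UTM 34N forward: E = 362232.648 m, N = 6659178.327 m.

E 362232.6 m, N 6659178.3 m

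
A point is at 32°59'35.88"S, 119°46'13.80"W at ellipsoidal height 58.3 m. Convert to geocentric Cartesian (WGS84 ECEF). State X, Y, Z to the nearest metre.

WGS84: a = 6378137 m, e² = 0.006694380; N(φ) = a/√(1−e²sin²φ) = 6384476.901 m.
X = (N+h)·cosφ·cosλ = -2658867.080 m; Y = (N+h)·cosφ·sinλ = -4648191.418 m; Z = (N(1−e²)+h)·sinφ = -3453367.182 m.

X -2658867 m, Y -4648191 m, Z -3453367 m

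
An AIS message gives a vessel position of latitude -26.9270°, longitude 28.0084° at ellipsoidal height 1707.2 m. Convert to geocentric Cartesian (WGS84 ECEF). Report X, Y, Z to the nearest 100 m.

WGS84: a = 6378137 m, e² = 0.006694380; N(φ) = a/√(1−e²sin²φ) = 6382519.681 m.
X = (N+h)·cosφ·cosλ = 5025412.956 m; Y = (N+h)·cosφ·sinλ = 2673004.599 m; Z = (N(1−e²)+h)·sinφ = -2871779.344 m.

X 5025400 m, Y 2673000 m, Z -2871800 m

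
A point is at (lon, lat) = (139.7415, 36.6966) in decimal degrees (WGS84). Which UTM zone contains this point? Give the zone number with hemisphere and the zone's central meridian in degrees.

UTM zone = ⌊(λ + 180)/6⌋ + 1; 139.7415° ∈ [138°, 144°) → zone 54.
Hemisphere: N (φ ≥ 0).
Central meridian λ₀ = 6×54 − 183 = 141°.

Zone 54N, central meridian 141°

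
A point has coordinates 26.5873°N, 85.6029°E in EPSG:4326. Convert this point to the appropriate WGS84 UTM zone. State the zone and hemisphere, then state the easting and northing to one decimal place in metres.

Longitude 85.6029° lies in the 6° band [84°, 90°), giving zone 45; latitude is north of the equator, so 45N.
Zone 45 central meridian λ₀ = 6×45 − 183 = 87°; Δλ = -1.3971°.
Transverse Mercator on WGS84 with k₀ = 0.9996 gives E = 360875.716 m, N = 2941485.509 m.

Zone 45N: E 360875.7 m, N 2941485.5 m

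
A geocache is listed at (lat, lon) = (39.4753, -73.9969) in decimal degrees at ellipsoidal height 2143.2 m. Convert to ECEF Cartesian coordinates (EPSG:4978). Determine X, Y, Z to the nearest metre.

X 1359591 m, Y -4740489 m, Z 4034550 m

WGS84: a = 6378137 m, e² = 0.006694380; N(φ) = a/√(1−e²sin²φ) = 6386783.159 m.
X = (N+h)·cosφ·cosλ = 1359590.800 m; Y = (N+h)·cosφ·sinλ = -4740488.563 m; Z = (N(1−e²)+h)·sinφ = 4034549.638 m.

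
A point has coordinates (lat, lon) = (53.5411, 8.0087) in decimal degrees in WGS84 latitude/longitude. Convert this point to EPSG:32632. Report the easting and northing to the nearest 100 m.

Zone 32 central meridian λ₀ = 6×32 − 183 = 9°; Δλ = -0.9913°.
Transverse Mercator on WGS84 with k₀ = 0.9996 gives E = 434309.153 m, N = 5932923.264 m.

E 434300 m, N 5932900 m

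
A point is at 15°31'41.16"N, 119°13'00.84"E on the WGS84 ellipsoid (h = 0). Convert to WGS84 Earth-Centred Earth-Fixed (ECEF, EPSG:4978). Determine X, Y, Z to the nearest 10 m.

X -3000360 m, Y 5364800 m, Z 1696470 m

WGS84: a = 6378137 m, e² = 0.006694380; N(φ) = a/√(1−e²sin²φ) = 6379667.604 m.
X = (N+h)·cosφ·cosλ = -3000360.776 m; Y = (N+h)·cosφ·sinλ = 5364797.123 m; Z = (N(1−e²)+h)·sinφ = 1696473.462 m.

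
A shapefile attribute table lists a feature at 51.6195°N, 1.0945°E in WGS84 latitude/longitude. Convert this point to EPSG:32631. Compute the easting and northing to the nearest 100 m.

Zone 31 central meridian λ₀ = 6×31 − 183 = 3°; Δλ = -1.9055°.
Transverse Mercator on WGS84 with k₀ = 0.9996 gives E = 368085.766 m, N = 5720439.114 m.

E 368100 m, N 5720400 m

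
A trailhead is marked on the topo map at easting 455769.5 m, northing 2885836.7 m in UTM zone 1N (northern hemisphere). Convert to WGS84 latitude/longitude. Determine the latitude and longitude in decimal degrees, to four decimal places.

lat 26.0910°, lon -177.4423°

Zone 1N: λ₀ = -177°, k₀ = 0.9996, false easting 500000 m.
Meridian distance M = (N − FN)/k₀ = 2886991.5 m.
Inverse transverse Mercator on WGS84 gives φ = 26.09100036°, λ = -177.44230036°.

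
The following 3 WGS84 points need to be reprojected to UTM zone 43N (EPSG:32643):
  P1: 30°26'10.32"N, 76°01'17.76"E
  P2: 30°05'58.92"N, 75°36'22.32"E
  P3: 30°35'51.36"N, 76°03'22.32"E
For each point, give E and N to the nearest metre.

UTM zone 43N: λ₀ = 75°, k₀ = 0.9996.
P1 (30.4362°, 76.0216°) → (598099.745, 3367564.523) m.
P2 (30.0997°, 75.6062°) → (558408.602, 3329987.967) m.
P3 (30.5976°, 76.0562°) → (601254.954, 3385482.370) m.

P1: E 598100 m, N 3367565 m; P2: E 558409 m, N 3329988 m; P3: E 601255 m, N 3385482 m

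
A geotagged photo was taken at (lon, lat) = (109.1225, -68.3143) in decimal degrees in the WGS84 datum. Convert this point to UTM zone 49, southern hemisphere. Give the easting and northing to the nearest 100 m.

E 422600 m, N 2420900 m

Zone 49 central meridian λ₀ = 6×49 − 183 = 111°; Δλ = -1.8775°.
Transverse Mercator on WGS84 with k₀ = 0.9996 gives E = 422587.405 m, N = 2420914.662 m.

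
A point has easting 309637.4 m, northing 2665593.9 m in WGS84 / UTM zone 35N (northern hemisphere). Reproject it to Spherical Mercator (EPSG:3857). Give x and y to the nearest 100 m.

Unproject from UTM 35N (λ₀ = 27°) → φ = 24.09120014°, λ = 25.12730013°.
Web Mercator (R = 6378137 m): x = 2797158.255 m, y = 2764525.188 m.

x 2797200 m, y 2764500 m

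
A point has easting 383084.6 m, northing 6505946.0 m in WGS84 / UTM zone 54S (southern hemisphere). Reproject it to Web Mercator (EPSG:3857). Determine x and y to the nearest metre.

Unproject from UTM 54S (λ₀ = 141°) → φ = -31.57559974°, λ = 139.76789993°.
Web Mercator (R = 6378137 m): x = 15558891.449 m, y = -3707729.520 m.

x 15558891 m, y -3707730 m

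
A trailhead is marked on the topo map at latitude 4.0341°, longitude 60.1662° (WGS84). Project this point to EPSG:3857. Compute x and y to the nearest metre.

Web Mercator is spherical with R = a = 6378137 m.
x = R·λ = 6378137 × 1.050098288 = 6697670.747 m.
y = R·ln tan(π/4 + φ/2) = 6378137 × 0.070466572 = 449445.453 m.

x 6697671 m, y 449445 m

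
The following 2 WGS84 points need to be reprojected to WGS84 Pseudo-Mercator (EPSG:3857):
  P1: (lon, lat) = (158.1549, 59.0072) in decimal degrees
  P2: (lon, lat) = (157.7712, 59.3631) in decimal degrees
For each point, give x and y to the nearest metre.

P1: x 17605723 m, y 8181943 m; P2: x 17563010 m, y 8259284 m

Web Mercator: x = R·λ, y = R·ln tan(π/4+φ/2), R = 6378137 m.
P1 (59.0072°, 158.1549°) → (17605722.934, 8181943.245) m.
P2 (59.3631°, 157.7712°) → (17563009.646, 8259284.059) m.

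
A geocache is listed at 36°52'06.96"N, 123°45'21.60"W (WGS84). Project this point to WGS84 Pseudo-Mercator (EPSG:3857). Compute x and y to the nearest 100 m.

Web Mercator is spherical with R = a = 6378137 m.
x = R·λ = 6378137 × -2.159949669 = -13776454.903 m.
y = R·ln tan(π/4 + φ/2) = 6378137 × 0.693118871 = 4420807.114 m.

x -13776500 m, y 4420800 m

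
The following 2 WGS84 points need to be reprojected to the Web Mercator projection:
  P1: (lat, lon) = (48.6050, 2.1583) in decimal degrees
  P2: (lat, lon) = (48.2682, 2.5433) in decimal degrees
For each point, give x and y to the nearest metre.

Web Mercator: x = R·λ, y = R·ln tan(π/4+φ/2), R = 6378137 m.
P1 (48.6050°, 2.1583°) → (240260.857, 6208102.006) m.
P2 (48.2682°, 2.5433°) → (283118.861, 6151590.307) m.

P1: x 240261 m, y 6208102 m; P2: x 283119 m, y 6151590 m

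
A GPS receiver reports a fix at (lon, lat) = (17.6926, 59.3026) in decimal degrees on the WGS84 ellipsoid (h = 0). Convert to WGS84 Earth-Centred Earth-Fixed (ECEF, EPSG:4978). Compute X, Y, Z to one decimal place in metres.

WGS84: a = 6378137 m, e² = 0.006694380; N(φ) = a/√(1−e²sin²φ) = 6393980.867 m.
X = (N+h)·cosφ·cosλ = 3109760.180 m; Y = (N+h)·cosφ·sinλ = 992008.542 m; Z = (N(1−e²)+h)·sinφ = 5461221.219 m.

X 3109760.2 m, Y 992008.5 m, Z 5461221.2 m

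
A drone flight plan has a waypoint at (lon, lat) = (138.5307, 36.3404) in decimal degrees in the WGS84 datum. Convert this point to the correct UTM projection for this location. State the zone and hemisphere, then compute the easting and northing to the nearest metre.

Zone 54N: E 278388 m, N 4024536 m

Longitude 138.5307° lies in the 6° band [138°, 144°), giving zone 54; latitude is north of the equator, so 54N.
Zone 54 central meridian λ₀ = 6×54 − 183 = 141°; Δλ = -2.4693°.
Transverse Mercator on WGS84 with k₀ = 0.9996 gives E = 278387.610 m, N = 4024535.728 m.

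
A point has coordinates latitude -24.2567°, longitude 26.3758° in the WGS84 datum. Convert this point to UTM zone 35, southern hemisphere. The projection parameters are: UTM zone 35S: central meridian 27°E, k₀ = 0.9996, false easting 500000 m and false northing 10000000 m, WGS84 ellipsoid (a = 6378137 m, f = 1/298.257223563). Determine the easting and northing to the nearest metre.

E 436638 m, N 7317211 m

Zone 35 central meridian λ₀ = 6×35 − 183 = 27°; Δλ = -0.6242°.
Transverse Mercator on WGS84 with k₀ = 0.9996 gives E = 436637.681 m, N = 7317210.924 m.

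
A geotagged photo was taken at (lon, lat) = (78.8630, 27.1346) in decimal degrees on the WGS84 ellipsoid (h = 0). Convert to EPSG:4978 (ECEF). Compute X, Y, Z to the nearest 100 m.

X 1097100 m, Y 5573100 m, Z 2891500 m

WGS84: a = 6378137 m, e² = 0.006694380; N(φ) = a/√(1−e²sin²φ) = 6382582.440 m.
X = (N+h)·cosφ·cosλ = 1097143.175 m; Y = (N+h)·cosφ·sinλ = 5573132.877 m; Z = (N(1−e²)+h)·sinφ = 2891496.347 m.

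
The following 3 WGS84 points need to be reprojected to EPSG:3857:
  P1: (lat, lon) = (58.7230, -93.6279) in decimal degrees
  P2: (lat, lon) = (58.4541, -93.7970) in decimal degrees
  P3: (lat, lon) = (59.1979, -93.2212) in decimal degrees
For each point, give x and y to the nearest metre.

Web Mercator: x = R·λ, y = R·ln tan(π/4+φ/2), R = 6378137 m.
P1 (58.7230°, -93.6279°) → (-10422610.152, 8120755.902) m.
P2 (58.4541°, -93.7970°) → (-10441434.278, 8063320.899) m.
P3 (59.1979°, -93.2212°) → (-10377336.515, 8223284.170) m.

P1: x -10422610 m, y 8120756 m; P2: x -10441434 m, y 8063321 m; P3: x -10377337 m, y 8223284 m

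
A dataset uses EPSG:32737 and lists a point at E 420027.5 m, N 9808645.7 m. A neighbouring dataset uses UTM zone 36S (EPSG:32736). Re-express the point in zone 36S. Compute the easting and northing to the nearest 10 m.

E 1088210 m, N 9807840 m

UTM 37S → geographic: φ = -1.73109994°, λ = 38.28100034°.
UTM 36S (λ₀ = 33°) forward: E = 1088214.262 m, N = 9807840.185 m.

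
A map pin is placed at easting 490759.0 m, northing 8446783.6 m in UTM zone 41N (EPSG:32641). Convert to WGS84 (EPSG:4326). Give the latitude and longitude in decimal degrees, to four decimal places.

Zone 41N: λ₀ = 63°, k₀ = 0.9996, false easting 500000 m.
Meridian distance M = (N − FN)/k₀ = 8450163.7 m.
Inverse transverse Mercator on WGS84 gives φ = 76.10370011°, λ = 62.65530156°.

lat 76.1037°, lon 62.6553°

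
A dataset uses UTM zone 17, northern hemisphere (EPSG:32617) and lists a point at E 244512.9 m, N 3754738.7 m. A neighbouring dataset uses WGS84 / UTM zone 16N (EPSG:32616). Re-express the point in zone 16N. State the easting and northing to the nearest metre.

E 799333 m, N 3756020 m

UTM 17N → geographic: φ = 33.90209970°, λ = -83.76299991°.
UTM 16N (λ₀ = -87°) forward: E = 799333.054 m, N = 3756020.417 m.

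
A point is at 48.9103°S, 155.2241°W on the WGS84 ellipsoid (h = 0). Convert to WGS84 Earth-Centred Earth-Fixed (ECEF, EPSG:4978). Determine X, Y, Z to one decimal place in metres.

X -3813368.3 m, Y -1760077.4 m, Z -4784008.4 m

WGS84: a = 6378137 m, e² = 0.006694380; N(φ) = a/√(1−e²sin²φ) = 6390298.601 m.
X = (N+h)·cosφ·cosλ = -3813368.287 m; Y = (N+h)·cosφ·sinλ = -1760077.444 m; Z = (N(1−e²)+h)·sinφ = -4784008.382 m.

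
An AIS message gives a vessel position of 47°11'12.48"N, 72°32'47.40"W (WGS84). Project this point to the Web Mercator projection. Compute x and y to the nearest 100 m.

x -8075800 m, y 5972600 m

Web Mercator is spherical with R = a = 6378137 m.
x = R·λ = 6378137 × -1.266175286 = -8075839.439 m.
y = R·ln tan(π/4 + φ/2) = 6378137 × 0.936420473 = 5972618.066 m.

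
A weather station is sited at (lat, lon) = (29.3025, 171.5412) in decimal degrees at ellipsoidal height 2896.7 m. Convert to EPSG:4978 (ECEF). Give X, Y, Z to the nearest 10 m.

WGS84: a = 6378137 m, e² = 0.006694380; N(φ) = a/√(1−e²sin²φ) = 6383256.897 m.
X = (N+h)·cosφ·cosλ = -5508451.429 m; Y = (N+h)·cosφ·sinλ = 819194.552 m; Z = (N(1−e²)+h)·sinφ = 3104600.611 m.

X -5508450 m, Y 819190 m, Z 3104600 m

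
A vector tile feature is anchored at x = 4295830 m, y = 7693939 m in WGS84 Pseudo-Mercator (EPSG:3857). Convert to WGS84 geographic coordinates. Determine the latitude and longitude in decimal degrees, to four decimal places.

R = 6378137 m. λ = x/R = 38.59009747°.
φ = 2·arctan(exp(y/R)) − 90° = 2·arctan(3.34110) − 90° = 56.67479977°.

lat 56.6748°, lon 38.5901°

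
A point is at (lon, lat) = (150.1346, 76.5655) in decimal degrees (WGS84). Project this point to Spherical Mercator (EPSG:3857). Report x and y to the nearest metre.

Web Mercator is spherical with R = a = 6378137 m.
x = R·λ = 6378137 × 2.620343091 = 16712907.222 m.
y = R·ln tan(π/4 + φ/2) = 6378137 × 2.138951777 = 13642527.469 m.

x 16712907 m, y 13642527 m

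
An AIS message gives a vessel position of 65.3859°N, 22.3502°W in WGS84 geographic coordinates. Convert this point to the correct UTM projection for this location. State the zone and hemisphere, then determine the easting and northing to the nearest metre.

Zone 27N: E 437253 m, N 7252136 m

Longitude -22.3502° lies in the 6° band [-24°, -18°), giving zone 27; latitude is north of the equator, so 27N.
Zone 27 central meridian λ₀ = 6×27 − 183 = -21°; Δλ = -1.3502°.
Transverse Mercator on WGS84 with k₀ = 0.9996 gives E = 437252.868 m, N = 7252135.680 m.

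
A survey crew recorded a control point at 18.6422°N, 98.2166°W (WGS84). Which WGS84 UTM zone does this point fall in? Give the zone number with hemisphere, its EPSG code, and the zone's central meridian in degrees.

Zone 14N (EPSG:32614), central meridian -99°

UTM zone = ⌊(λ + 180)/6⌋ + 1; -98.2166° ∈ [-102°, -96°) → zone 14.
Hemisphere: N (φ ≥ 0).
Central meridian λ₀ = 6×14 − 183 = -99°.
EPSG code: 32614.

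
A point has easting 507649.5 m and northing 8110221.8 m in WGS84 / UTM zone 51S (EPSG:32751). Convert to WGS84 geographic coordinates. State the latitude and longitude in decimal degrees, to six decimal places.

lat -17.092400°, lon 123.071900°

Zone 51S: λ₀ = 123°, k₀ = 0.9996, false easting 500000 m, false northing 10000000 m.
Meridian distance M = (N − FN)/k₀ = -1890534.4 m.
Inverse transverse Mercator on WGS84 gives φ = -17.09239962°, λ = 123.07189990°.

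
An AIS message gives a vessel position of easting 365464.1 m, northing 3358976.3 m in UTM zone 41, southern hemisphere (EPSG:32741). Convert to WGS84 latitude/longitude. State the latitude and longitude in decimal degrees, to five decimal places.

lat -59.88480°, lon 60.59600°

Zone 41S: λ₀ = 63°, k₀ = 0.9996, false easting 500000 m, false northing 10000000 m.
Meridian distance M = (N − FN)/k₀ = -6643681.2 m.
Inverse transverse Mercator on WGS84 gives φ = -59.88479984°, λ = 60.59599926°.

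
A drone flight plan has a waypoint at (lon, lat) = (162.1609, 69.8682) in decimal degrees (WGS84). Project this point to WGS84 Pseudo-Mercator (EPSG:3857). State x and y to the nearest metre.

x 18051669 m, y 11025953 m

Web Mercator is spherical with R = a = 6378137 m.
x = R·λ = 6378137 × 2.830241623 = 18051668.815 m.
y = R·ln tan(π/4 + φ/2) = 6378137 × 1.728710566 = 11025952.822 m.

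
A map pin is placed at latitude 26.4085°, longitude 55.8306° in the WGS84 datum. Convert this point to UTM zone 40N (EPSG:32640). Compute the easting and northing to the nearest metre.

E 383372 m, N 2921453 m

Zone 40 central meridian λ₀ = 6×40 − 183 = 57°; Δλ = -1.1694°.
Transverse Mercator on WGS84 with k₀ = 0.9996 gives E = 383371.970 m, N = 2921453.317 m.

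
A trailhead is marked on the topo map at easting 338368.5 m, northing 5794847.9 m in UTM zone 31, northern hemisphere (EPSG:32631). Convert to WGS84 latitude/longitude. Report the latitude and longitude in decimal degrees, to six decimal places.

lat 52.280200°, lon 0.630600°

Zone 31N: λ₀ = 3°, k₀ = 0.9996, false easting 500000 m.
Meridian distance M = (N − FN)/k₀ = 5797166.8 m.
Inverse transverse Mercator on WGS84 gives φ = 52.28020040°, λ = 0.63060025°.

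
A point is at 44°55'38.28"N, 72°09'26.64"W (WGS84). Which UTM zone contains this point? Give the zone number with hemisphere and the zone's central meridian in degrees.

UTM zone = ⌊(λ + 180)/6⌋ + 1; -72.1574° ∈ [-78°, -72°) → zone 18.
Hemisphere: N (φ ≥ 0).
Central meridian λ₀ = 6×18 − 183 = -75°.

Zone 18N, central meridian -75°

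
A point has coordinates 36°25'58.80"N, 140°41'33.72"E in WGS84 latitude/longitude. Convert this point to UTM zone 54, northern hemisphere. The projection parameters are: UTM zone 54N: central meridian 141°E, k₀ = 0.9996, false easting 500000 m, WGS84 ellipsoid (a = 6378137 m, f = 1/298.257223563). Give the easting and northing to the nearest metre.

Zone 54 central meridian λ₀ = 6×54 − 183 = 141°; Δλ = -0.3073°.
Transverse Mercator on WGS84 with k₀ = 0.9996 gives E = 472455.937 m, N = 4032020.090 m.

E 472456 m, N 4032020 m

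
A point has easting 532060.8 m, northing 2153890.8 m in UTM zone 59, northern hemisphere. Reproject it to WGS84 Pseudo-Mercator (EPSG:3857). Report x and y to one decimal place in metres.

x 19069641.1 m, y 2211447.8 m

Unproject from UTM 59N (λ₀ = 171°) → φ = 19.47929978°, λ = 171.30550020°.
Web Mercator (R = 6378137 m): x = 19069641.052 m, y = 2211447.785 m.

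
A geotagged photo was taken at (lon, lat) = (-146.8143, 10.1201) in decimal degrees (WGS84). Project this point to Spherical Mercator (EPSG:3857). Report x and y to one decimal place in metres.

x -16343293.1 m, y 1132468.2 m

Web Mercator is spherical with R = a = 6378137 m.
x = R·λ = 6378137 × -2.562392924 = -16343293.117 m.
y = R·ln tan(π/4 + φ/2) = 6378137 × 0.177554701 = 1132468.211 m.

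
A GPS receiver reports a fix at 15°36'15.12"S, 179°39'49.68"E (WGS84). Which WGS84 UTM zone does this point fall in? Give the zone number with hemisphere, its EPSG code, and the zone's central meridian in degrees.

Zone 60S (EPSG:32760), central meridian 177°

UTM zone = ⌊(λ + 180)/6⌋ + 1; 179.6638° ∈ [174°, 180°) → zone 60.
Hemisphere: S (φ < 0).
Central meridian λ₀ = 6×60 − 183 = 177°.
EPSG code: 32760.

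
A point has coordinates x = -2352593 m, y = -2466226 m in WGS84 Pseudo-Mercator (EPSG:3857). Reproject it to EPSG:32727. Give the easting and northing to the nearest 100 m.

E 486200 m, N 7609000 m

Web Mercator inverse (R = 6378137 m) → φ = -21.62220150°, λ = -21.13370249°.
UTM 27S forward: E = 486162.851 m, N = 7608983.133 m.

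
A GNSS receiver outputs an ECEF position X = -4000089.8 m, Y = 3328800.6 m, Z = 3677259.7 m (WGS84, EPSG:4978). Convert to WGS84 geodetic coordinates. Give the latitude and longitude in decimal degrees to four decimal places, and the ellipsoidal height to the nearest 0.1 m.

lat 35.4274°, lon 140.2334°, h 1125.3 m

λ = atan2(Y, X) = 140.23340006°; p = √(X²+Y²) = 5204001.5 m.
Bowring's method on WGS84 (a = 6378137 m, b = 6356752.314 m) gives φ = 35.42739994°, h = 1125.313 m.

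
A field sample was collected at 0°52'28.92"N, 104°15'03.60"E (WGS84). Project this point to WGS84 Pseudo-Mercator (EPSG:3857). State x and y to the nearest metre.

x 11605168 m, y 97375 m

Web Mercator is spherical with R = a = 6378137 m.
x = R·λ = 6378137 × 1.819523198 = 11605168.235 m.
y = R·ln tan(π/4 + φ/2) = 6378137 × 0.015266988 = 97374.941 m.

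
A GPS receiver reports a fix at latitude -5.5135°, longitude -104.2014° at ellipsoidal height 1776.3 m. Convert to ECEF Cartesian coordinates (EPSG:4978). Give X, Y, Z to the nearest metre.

WGS84: a = 6378137 m, e² = 0.006694380; N(φ) = a/√(1−e²sin²φ) = 6378334.089 m.
X = (N+h)·cosφ·cosλ = -1557997.890 m; Y = (N+h)·cosφ·sinλ = -6156515.142 m; Z = (N(1−e²)+h)·sinφ = -608900.290 m.

X -1557998 m, Y -6156515 m, Z -608900 m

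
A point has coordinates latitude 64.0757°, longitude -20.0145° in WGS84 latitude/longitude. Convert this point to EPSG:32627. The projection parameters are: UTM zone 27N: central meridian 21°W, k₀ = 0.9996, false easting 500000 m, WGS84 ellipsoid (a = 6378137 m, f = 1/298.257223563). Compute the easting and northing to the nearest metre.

Zone 27 central meridian λ₀ = 6×27 − 183 = -21°; Δλ = +0.9855°.
Transverse Mercator on WGS84 with k₀ = 0.9996 gives E = 548071.029 m, N = 7105821.494 m.

E 548071 m, N 7105821 m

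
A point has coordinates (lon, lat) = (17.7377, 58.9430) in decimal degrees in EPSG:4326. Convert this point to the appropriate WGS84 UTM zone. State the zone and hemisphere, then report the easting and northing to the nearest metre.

Zone 33N: E 657519 m, N 6536930 m

Longitude 17.7377° lies in the 6° band [12°, 18°), giving zone 33; latitude is north of the equator, so 33N.
Zone 33 central meridian λ₀ = 6×33 − 183 = 15°; Δλ = +2.7377°.
Transverse Mercator on WGS84 with k₀ = 0.9996 gives E = 657519.034 m, N = 6536929.834 m.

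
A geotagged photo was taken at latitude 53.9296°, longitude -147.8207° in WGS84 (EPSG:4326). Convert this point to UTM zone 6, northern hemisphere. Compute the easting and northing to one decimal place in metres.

Zone 6 central meridian λ₀ = 6×6 − 183 = -147°; Δλ = -0.8207°.
Transverse Mercator on WGS84 with k₀ = 0.9996 gives E = 446113.326 m, N = 5976000.928 m.

E 446113.3 m, N 5976000.9 m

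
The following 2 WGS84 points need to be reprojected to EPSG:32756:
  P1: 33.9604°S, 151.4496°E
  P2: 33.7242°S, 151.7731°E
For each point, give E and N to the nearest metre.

P1: E 356751 m, N 6241152 m; P2: E 386330 m, N 6267748 m

UTM zone 56S: λ₀ = 153°, k₀ = 0.9996.
P1 (-33.9604°, 151.4496°) → (356750.890, 6241151.941) m.
P2 (-33.7242°, 151.7731°) → (386330.227, 6267747.741) m.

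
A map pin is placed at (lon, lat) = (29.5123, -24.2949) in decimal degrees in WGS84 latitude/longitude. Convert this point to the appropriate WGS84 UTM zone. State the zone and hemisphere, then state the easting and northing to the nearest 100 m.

Zone 35S: E 755000 m, N 7310800 m

Longitude 29.5123° lies in the 6° band [24°, 30°), giving zone 35; latitude is south of the equator, so 35S.
Zone 35 central meridian λ₀ = 6×35 − 183 = 27°; Δλ = +2.5123°.
Transverse Mercator on WGS84 with k₀ = 0.9996 gives E = 754997.491 m, N = 7310822.165 m.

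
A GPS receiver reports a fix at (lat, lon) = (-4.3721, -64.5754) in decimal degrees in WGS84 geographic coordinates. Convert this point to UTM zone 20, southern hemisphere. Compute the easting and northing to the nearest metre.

Zone 20 central meridian λ₀ = 6×20 − 183 = -63°; Δλ = -1.5754°.
Transverse Mercator on WGS84 with k₀ = 0.9996 gives E = 325182.235 m, N = 9516558.924 m.

E 325182 m, N 9516559 m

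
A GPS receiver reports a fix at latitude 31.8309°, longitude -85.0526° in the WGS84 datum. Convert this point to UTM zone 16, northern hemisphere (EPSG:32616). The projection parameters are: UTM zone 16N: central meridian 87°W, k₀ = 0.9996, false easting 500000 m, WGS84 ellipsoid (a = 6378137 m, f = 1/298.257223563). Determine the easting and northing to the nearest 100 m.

E 684300 m, N 3523300 m

Zone 16 central meridian λ₀ = 6×16 − 183 = -87°; Δλ = +1.9474°.
Transverse Mercator on WGS84 with k₀ = 0.9996 gives E = 684294.992 m, N = 3523344.716 m.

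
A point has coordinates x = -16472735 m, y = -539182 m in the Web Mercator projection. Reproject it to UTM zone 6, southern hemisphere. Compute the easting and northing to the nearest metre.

E 391653 m, N 9465188 m

Web Mercator inverse (R = 6378137 m) → φ = -4.83779566°, λ = -147.97709622°.
UTM 6S forward: E = 391653.207 m, N = 9465187.561 m.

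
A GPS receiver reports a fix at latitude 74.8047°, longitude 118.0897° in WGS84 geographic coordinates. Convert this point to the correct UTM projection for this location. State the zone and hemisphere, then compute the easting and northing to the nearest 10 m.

Longitude 118.0897° lies in the 6° band [114°, 120°), giving zone 50; latitude is north of the equator, so 50N.
Zone 50 central meridian λ₀ = 6×50 − 183 = 117°; Δλ = +1.0897°.
Transverse Mercator on WGS84 with k₀ = 0.9996 gives E = 531880.379 m, N = 8302109.225 m.

Zone 50N: E 531880 m, N 8302110 m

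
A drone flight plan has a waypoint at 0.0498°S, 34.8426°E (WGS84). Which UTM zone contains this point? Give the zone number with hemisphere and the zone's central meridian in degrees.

UTM zone = ⌊(λ + 180)/6⌋ + 1; 34.8426° ∈ [30°, 36°) → zone 36.
Hemisphere: S (φ < 0).
Central meridian λ₀ = 6×36 − 183 = 33°.

Zone 36S, central meridian 33°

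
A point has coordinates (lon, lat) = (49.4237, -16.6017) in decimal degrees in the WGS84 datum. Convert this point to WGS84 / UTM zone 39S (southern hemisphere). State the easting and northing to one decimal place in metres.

E 331845.3 m, N 8163845.0 m

Zone 39 central meridian λ₀ = 6×39 − 183 = 51°; Δλ = -1.5763°.
Transverse Mercator on WGS84 with k₀ = 0.9996 gives E = 331845.278 m, N = 8163845.030 m.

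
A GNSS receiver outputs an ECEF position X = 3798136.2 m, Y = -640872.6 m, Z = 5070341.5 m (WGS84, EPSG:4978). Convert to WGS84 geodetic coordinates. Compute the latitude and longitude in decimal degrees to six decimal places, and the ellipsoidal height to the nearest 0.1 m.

λ = atan2(Y, X) = -9.57750057°; p = √(X²+Y²) = 3851825.1 m.
Bowring's method on WGS84 (a = 6378137 m, b = 6356752.314 m) gives φ = 52.96200000°, h = 2936.613 m.

lat 52.962000°, lon -9.577501°, h 2936.6 m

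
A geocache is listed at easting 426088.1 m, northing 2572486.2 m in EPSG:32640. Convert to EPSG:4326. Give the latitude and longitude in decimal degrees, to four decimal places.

lat 23.2600°, lon 56.2774°

Zone 40N: λ₀ = 57°, k₀ = 0.9996, false easting 500000 m.
Meridian distance M = (N − FN)/k₀ = 2573515.6 m.
Inverse transverse Mercator on WGS84 gives φ = 23.25999977°, λ = 56.27740017°.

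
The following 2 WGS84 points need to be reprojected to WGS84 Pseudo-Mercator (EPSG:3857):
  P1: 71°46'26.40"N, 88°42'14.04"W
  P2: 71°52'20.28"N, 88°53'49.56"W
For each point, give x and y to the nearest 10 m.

Web Mercator: x = R·λ, y = R·ln tan(π/4+φ/2), R = 6378137 m.
P1 (71.7740°, -88.7039°) → (-9874472.979, 11672260.954) m.
P2 (71.8723°, -88.8971°) → (-9895979.905, 11707339.315) m.

P1: x -9874470 m, y 11672260 m; P2: x -9895980 m, y 11707340 m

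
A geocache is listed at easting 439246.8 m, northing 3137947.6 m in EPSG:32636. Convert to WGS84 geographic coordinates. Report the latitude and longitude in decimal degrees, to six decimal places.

lat 28.366400°, lon 32.380000°

Zone 36N: λ₀ = 33°, k₀ = 0.9996, false easting 500000 m.
Meridian distance M = (N − FN)/k₀ = 3139203.3 m.
Inverse transverse Mercator on WGS84 gives φ = 28.36639968°, λ = 32.37999981°.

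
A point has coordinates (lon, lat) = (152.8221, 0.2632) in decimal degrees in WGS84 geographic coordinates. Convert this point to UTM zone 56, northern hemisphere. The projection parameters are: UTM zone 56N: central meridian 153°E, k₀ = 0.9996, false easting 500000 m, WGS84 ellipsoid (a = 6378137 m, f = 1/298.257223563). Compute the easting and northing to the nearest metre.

Zone 56 central meridian λ₀ = 6×56 − 183 = 153°; Δλ = -0.1779°.
Transverse Mercator on WGS84 with k₀ = 0.9996 gives E = 480204.360 m, N = 29091.651 m.

E 480204 m, N 29092 m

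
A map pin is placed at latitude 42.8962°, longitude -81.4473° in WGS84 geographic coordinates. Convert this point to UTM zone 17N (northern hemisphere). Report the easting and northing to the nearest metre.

Zone 17 central meridian λ₀ = 6×17 − 183 = -81°; Δλ = -0.4473°.
Transverse Mercator on WGS84 with k₀ = 0.9996 gives E = 463479.975 m, N = 4749385.121 m.

E 463480 m, N 4749385 m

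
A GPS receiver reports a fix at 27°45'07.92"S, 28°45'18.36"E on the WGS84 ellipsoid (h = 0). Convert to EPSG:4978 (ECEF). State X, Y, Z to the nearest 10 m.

X 4952000 m, Y 2717330 m, Z -2952230 m

WGS84: a = 6378137 m, e² = 0.006694380; N(φ) = a/√(1−e²sin²φ) = 6382771.082 m.
X = (N+h)·cosφ·cosλ = 4952001.287 m; Y = (N+h)·cosφ·sinλ = 2717334.421 m; Z = (N(1−e²)+h)·sinφ = -2952231.234 m.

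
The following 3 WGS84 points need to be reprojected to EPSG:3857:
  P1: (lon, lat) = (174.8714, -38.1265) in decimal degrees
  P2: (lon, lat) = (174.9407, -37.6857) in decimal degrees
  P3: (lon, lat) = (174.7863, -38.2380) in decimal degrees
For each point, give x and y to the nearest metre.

Web Mercator: x = R·λ, y = R·ln tan(π/4+φ/2), R = 6378137 m.
P1 (-38.1265°, 174.8714°) → (19466595.202, -4597311.465) m.
P2 (-37.6857°, 174.9407°) → (19474309.643, -4535120.416) m.
P3 (-38.2380°, 174.7863°) → (19457121.914, -4613102.003) m.

P1: x 19466595 m, y -4597311 m; P2: x 19474310 m, y -4535120 m; P3: x 19457122 m, y -4613102 m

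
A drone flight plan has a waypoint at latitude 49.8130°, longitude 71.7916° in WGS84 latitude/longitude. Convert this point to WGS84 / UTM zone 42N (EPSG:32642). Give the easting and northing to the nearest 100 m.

Zone 42 central meridian λ₀ = 6×42 − 183 = 69°; Δλ = +2.7916°.
Transverse Mercator on WGS84 with k₀ = 0.9996 gives E = 700827.522 m, N = 5521578.414 m.

E 700800 m, N 5521600 m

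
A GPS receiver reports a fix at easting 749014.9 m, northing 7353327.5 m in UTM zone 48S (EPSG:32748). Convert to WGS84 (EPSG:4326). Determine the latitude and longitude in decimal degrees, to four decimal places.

Zone 48S: λ₀ = 105°, k₀ = 0.9996, false easting 500000 m, false northing 10000000 m.
Meridian distance M = (N − FN)/k₀ = -2647731.6 m.
Inverse transverse Mercator on WGS84 gives φ = -23.91230040°, λ = 107.44609989°.

lat -23.9123°, lon 107.4461°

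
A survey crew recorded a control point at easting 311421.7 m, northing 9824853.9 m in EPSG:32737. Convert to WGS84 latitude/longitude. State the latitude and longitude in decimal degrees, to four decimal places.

Zone 37S: λ₀ = 39°, k₀ = 0.9996, false easting 500000 m, false northing 10000000 m.
Meridian distance M = (N − FN)/k₀ = -175216.2 m.
Inverse transverse Mercator on WGS84 gives φ = -1.58389991°, λ = 37.30489963°.

lat -1.5839°, lon 37.3049°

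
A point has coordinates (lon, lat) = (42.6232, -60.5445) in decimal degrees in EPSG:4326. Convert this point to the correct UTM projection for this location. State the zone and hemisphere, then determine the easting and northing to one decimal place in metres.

Zone 38S: E 369631.4 m, N 3285591.6 m

Longitude 42.6232° lies in the 6° band [42°, 48°), giving zone 38; latitude is south of the equator, so 38S.
Zone 38 central meridian λ₀ = 6×38 − 183 = 45°; Δλ = -2.3768°.
Transverse Mercator on WGS84 with k₀ = 0.9996 gives E = 369631.445 m, N = 3285591.565 m.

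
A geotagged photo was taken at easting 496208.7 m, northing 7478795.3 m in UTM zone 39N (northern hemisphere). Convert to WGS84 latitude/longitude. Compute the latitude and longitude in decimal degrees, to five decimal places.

Zone 39N: λ₀ = 51°, k₀ = 0.9996, false easting 500000 m.
Meridian distance M = (N − FN)/k₀ = 7481788.0 m.
Inverse transverse Mercator on WGS84 gives φ = 67.42529968°, λ = 50.91149991°.

lat 67.42530°, lon 50.91150°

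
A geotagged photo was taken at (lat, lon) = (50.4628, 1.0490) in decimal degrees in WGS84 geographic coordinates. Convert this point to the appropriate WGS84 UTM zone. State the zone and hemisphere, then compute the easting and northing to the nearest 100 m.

Longitude 1.0490° lies in the 6° band [0°, 6°), giving zone 31; latitude is north of the equator, so 31N.
Zone 31 central meridian λ₀ = 6×31 − 183 = 3°; Δλ = -1.9510°.
Transverse Mercator on WGS84 with k₀ = 0.9996 gives E = 361529.400 m, N = 5591907.479 m.

Zone 31N: E 361500 m, N 5591900 m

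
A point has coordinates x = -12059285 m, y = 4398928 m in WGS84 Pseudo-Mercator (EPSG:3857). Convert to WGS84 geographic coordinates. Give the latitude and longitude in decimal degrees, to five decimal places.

R = 6378137 m. λ = x/R = -108.33040031°.
φ = 2·arctan(exp(y/R)) − 90° = 2·arctan(1.99309) − 90° = 36.71120087°.

lat 36.71120°, lon -108.33040°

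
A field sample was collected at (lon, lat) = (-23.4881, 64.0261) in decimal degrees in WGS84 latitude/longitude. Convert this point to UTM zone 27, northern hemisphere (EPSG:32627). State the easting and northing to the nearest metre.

E 378439 m, N 7102296 m

Zone 27 central meridian λ₀ = 6×27 − 183 = -21°; Δλ = -2.4881°.
Transverse Mercator on WGS84 with k₀ = 0.9996 gives E = 378438.713 m, N = 7102295.912 m.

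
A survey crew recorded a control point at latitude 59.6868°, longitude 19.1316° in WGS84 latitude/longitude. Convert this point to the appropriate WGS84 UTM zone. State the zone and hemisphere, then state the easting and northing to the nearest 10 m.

Longitude 19.1316° lies in the 6° band [18°, 24°), giving zone 34; latitude is north of the equator, so 34N.
Zone 34 central meridian λ₀ = 6×34 − 183 = 21°; Δλ = -1.8684°.
Transverse Mercator on WGS84 with k₀ = 0.9996 gives E = 394810.651 m, N = 6618012.462 m.

Zone 34N: E 394810 m, N 6618010 m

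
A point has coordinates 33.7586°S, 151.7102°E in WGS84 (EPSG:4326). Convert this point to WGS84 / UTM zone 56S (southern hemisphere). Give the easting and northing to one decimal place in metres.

E 380550.0 m, N 6263862.3 m

Zone 56 central meridian λ₀ = 6×56 − 183 = 153°; Δλ = -1.2898°.
Transverse Mercator on WGS84 with k₀ = 0.9996 gives E = 380550.003 m, N = 6263862.251 m.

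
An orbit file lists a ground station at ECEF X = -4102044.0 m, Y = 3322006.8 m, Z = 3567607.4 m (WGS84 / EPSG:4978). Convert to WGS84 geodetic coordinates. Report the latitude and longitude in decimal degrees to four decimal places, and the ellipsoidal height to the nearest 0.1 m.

lat 34.2326°, lon 140.9980°, h -355.2 m

λ = atan2(Y, X) = 140.99800022°; p = √(X²+Y²) = 5278493.5 m.
Bowring's method on WGS84 (a = 6378137 m, b = 6356752.314 m) gives φ = 34.23259971°, h = -355.204 m.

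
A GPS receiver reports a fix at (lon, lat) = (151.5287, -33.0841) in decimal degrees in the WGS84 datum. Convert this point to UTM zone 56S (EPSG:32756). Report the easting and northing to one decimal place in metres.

Zone 56 central meridian λ₀ = 6×56 − 183 = 153°; Δλ = -1.4713°.
Transverse Mercator on WGS84 with k₀ = 0.9996 gives E = 362681.680 m, N = 6338427.108 m.

E 362681.7 m, N 6338427.1 m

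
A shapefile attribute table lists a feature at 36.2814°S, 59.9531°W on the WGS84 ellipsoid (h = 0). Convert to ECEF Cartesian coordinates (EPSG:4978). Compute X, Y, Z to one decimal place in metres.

X 2577440.0 m, Y -4455829.7 m, Z -3753407.7 m

WGS84: a = 6378137 m, e² = 0.006694380; N(φ) = a/√(1−e²sin²φ) = 6385625.888 m.
X = (N+h)·cosφ·cosλ = 2577439.954 m; Y = (N+h)·cosφ·sinλ = -4455829.749 m; Z = (N(1−e²)+h)·sinφ = -3753407.734 m.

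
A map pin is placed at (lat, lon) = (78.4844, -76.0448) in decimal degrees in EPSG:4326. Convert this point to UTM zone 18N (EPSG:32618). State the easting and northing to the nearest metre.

E 476717 m, N 8712638 m

Zone 18 central meridian λ₀ = 6×18 − 183 = -75°; Δλ = -1.0448°.
Transverse Mercator on WGS84 with k₀ = 0.9996 gives E = 476716.685 m, N = 8712637.831 m.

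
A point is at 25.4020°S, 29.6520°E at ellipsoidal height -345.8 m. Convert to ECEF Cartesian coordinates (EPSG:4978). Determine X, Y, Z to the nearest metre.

WGS84: a = 6378137 m, e² = 0.006694380; N(φ) = a/√(1−e²sin²φ) = 6382069.084 m.
X = (N+h)·cosφ·cosλ = 5009826.151 m; Y = (N+h)·cosφ·sinλ = 2851994.540 m; Z = (N(1−e²)+h)·sinφ = -2719219.387 m.

X 5009826 m, Y 2851995 m, Z -2719219 m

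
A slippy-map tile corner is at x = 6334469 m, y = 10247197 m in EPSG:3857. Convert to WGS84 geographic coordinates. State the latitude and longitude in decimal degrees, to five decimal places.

R = 6378137 m. λ = x/R = 56.90350319°.
φ = 2·arctan(exp(y/R)) − 90° = 2·arctan(4.98589) − 90° = 67.31779885°.

lat 67.31780°, lon 56.90350°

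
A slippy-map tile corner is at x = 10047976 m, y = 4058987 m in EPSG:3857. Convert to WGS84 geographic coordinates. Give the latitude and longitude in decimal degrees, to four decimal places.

R = 6378137 m. λ = x/R = 90.26250415°.
φ = 2·arctan(exp(y/R)) − 90° = 2·arctan(1.88965) − 90° = 34.22450094°.

lat 34.2245°, lon 90.2625°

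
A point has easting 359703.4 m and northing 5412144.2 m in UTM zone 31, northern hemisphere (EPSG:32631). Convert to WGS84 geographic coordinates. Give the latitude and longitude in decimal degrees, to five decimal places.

lat 48.84640°, lon 1.08770°

Zone 31N: λ₀ = 3°, k₀ = 0.9996, false easting 500000 m.
Meridian distance M = (N − FN)/k₀ = 5414309.9 m.
Inverse transverse Mercator on WGS84 gives φ = 48.84640014°, λ = 1.08769983°.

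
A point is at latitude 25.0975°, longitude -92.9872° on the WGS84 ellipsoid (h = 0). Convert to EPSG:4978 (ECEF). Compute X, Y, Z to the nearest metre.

WGS84: a = 6378137 m, e² = 0.006694380; N(φ) = a/√(1−e²sin²φ) = 6381981.377 m.
X = (N+h)·cosφ·cosλ = -301183.211 m; Y = (N+h)·cosφ·sinλ = -5771588.236 m; Z = (N(1−e²)+h)·sinφ = 2688859.086 m.

X -301183 m, Y -5771588 m, Z 2688859 m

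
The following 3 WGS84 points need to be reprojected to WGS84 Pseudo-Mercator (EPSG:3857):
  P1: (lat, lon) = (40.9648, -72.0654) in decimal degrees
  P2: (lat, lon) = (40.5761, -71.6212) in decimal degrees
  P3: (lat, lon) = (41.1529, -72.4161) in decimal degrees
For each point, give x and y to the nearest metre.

P1: x -8022284 m, y 5007151 m; P2: x -7972836 m, y 4950016 m; P3: x -8061323 m, y 5034921 m

Web Mercator: x = R·λ, y = R·ln tan(π/4+φ/2), R = 6378137 m.
P1 (40.9648°, -72.0654°) → (-8022283.632, 5007151.057) m.
P2 (40.5761°, -71.6212°) → (-7972835.514, 4950016.148) m.
P3 (41.1529°, -72.4161°) → (-8061323.377, 5034920.605) m.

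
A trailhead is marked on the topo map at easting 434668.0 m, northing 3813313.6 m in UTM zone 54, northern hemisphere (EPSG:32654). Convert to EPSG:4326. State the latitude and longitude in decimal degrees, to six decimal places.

Zone 54N: λ₀ = 141°, k₀ = 0.9996, false easting 500000 m.
Meridian distance M = (N − FN)/k₀ = 3814839.5 m.
Inverse transverse Mercator on WGS84 gives φ = 34.45929977°, λ = 140.28869973°.

lat 34.459300°, lon 140.288700°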